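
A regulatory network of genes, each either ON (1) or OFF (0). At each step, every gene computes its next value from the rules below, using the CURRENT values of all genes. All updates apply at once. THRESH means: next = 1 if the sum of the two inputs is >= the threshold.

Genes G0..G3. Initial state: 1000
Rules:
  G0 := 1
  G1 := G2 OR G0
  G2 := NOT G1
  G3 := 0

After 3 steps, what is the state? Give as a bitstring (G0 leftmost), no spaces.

Step 1: G0=1(const) G1=G2|G0=0|1=1 G2=NOT G1=NOT 0=1 G3=0(const) -> 1110
Step 2: G0=1(const) G1=G2|G0=1|1=1 G2=NOT G1=NOT 1=0 G3=0(const) -> 1100
Step 3: G0=1(const) G1=G2|G0=0|1=1 G2=NOT G1=NOT 1=0 G3=0(const) -> 1100

1100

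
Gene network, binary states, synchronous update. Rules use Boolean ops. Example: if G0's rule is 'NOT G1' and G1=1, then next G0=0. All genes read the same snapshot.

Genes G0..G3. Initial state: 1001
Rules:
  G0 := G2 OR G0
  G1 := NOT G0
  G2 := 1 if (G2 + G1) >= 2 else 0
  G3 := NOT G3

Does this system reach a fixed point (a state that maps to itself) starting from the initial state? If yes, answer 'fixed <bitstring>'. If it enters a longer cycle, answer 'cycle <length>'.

Step 0: 1001
Step 1: G0=G2|G0=0|1=1 G1=NOT G0=NOT 1=0 G2=(0+0>=2)=0 G3=NOT G3=NOT 1=0 -> 1000
Step 2: G0=G2|G0=0|1=1 G1=NOT G0=NOT 1=0 G2=(0+0>=2)=0 G3=NOT G3=NOT 0=1 -> 1001
Cycle of length 2 starting at step 0 -> no fixed point

Answer: cycle 2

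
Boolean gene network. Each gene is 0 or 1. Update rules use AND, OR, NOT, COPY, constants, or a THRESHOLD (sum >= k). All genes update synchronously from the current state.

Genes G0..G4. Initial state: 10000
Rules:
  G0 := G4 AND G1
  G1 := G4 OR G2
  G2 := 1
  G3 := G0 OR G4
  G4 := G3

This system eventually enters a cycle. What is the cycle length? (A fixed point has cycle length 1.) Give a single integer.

Step 0: 10000
Step 1: G0=G4&G1=0&0=0 G1=G4|G2=0|0=0 G2=1(const) G3=G0|G4=1|0=1 G4=G3=0 -> 00110
Step 2: G0=G4&G1=0&0=0 G1=G4|G2=0|1=1 G2=1(const) G3=G0|G4=0|0=0 G4=G3=1 -> 01101
Step 3: G0=G4&G1=1&1=1 G1=G4|G2=1|1=1 G2=1(const) G3=G0|G4=0|1=1 G4=G3=0 -> 11110
Step 4: G0=G4&G1=0&1=0 G1=G4|G2=0|1=1 G2=1(const) G3=G0|G4=1|0=1 G4=G3=1 -> 01111
Step 5: G0=G4&G1=1&1=1 G1=G4|G2=1|1=1 G2=1(const) G3=G0|G4=0|1=1 G4=G3=1 -> 11111
Step 6: G0=G4&G1=1&1=1 G1=G4|G2=1|1=1 G2=1(const) G3=G0|G4=1|1=1 G4=G3=1 -> 11111
State from step 6 equals state from step 5 -> cycle length 1

Answer: 1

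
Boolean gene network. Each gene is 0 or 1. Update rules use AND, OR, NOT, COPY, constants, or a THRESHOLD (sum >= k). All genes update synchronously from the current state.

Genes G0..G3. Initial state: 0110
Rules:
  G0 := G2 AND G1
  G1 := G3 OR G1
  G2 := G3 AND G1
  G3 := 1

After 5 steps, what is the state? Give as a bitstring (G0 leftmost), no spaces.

Step 1: G0=G2&G1=1&1=1 G1=G3|G1=0|1=1 G2=G3&G1=0&1=0 G3=1(const) -> 1101
Step 2: G0=G2&G1=0&1=0 G1=G3|G1=1|1=1 G2=G3&G1=1&1=1 G3=1(const) -> 0111
Step 3: G0=G2&G1=1&1=1 G1=G3|G1=1|1=1 G2=G3&G1=1&1=1 G3=1(const) -> 1111
Step 4: G0=G2&G1=1&1=1 G1=G3|G1=1|1=1 G2=G3&G1=1&1=1 G3=1(const) -> 1111
Step 5: G0=G2&G1=1&1=1 G1=G3|G1=1|1=1 G2=G3&G1=1&1=1 G3=1(const) -> 1111

1111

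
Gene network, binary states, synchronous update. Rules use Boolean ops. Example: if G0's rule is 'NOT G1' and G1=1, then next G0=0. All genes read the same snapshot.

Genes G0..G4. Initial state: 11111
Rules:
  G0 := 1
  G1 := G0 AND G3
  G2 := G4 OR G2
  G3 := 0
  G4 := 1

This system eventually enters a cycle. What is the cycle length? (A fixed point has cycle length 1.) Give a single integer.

Answer: 1

Derivation:
Step 0: 11111
Step 1: G0=1(const) G1=G0&G3=1&1=1 G2=G4|G2=1|1=1 G3=0(const) G4=1(const) -> 11101
Step 2: G0=1(const) G1=G0&G3=1&0=0 G2=G4|G2=1|1=1 G3=0(const) G4=1(const) -> 10101
Step 3: G0=1(const) G1=G0&G3=1&0=0 G2=G4|G2=1|1=1 G3=0(const) G4=1(const) -> 10101
State from step 3 equals state from step 2 -> cycle length 1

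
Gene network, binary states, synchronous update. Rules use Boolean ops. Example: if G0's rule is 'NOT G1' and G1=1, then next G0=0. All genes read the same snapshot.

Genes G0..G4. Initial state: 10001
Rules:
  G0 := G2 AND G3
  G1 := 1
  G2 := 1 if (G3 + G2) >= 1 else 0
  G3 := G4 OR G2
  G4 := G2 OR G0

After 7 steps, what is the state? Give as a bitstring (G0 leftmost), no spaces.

Step 1: G0=G2&G3=0&0=0 G1=1(const) G2=(0+0>=1)=0 G3=G4|G2=1|0=1 G4=G2|G0=0|1=1 -> 01011
Step 2: G0=G2&G3=0&1=0 G1=1(const) G2=(1+0>=1)=1 G3=G4|G2=1|0=1 G4=G2|G0=0|0=0 -> 01110
Step 3: G0=G2&G3=1&1=1 G1=1(const) G2=(1+1>=1)=1 G3=G4|G2=0|1=1 G4=G2|G0=1|0=1 -> 11111
Step 4: G0=G2&G3=1&1=1 G1=1(const) G2=(1+1>=1)=1 G3=G4|G2=1|1=1 G4=G2|G0=1|1=1 -> 11111
Step 5: G0=G2&G3=1&1=1 G1=1(const) G2=(1+1>=1)=1 G3=G4|G2=1|1=1 G4=G2|G0=1|1=1 -> 11111
Step 6: G0=G2&G3=1&1=1 G1=1(const) G2=(1+1>=1)=1 G3=G4|G2=1|1=1 G4=G2|G0=1|1=1 -> 11111
Step 7: G0=G2&G3=1&1=1 G1=1(const) G2=(1+1>=1)=1 G3=G4|G2=1|1=1 G4=G2|G0=1|1=1 -> 11111

11111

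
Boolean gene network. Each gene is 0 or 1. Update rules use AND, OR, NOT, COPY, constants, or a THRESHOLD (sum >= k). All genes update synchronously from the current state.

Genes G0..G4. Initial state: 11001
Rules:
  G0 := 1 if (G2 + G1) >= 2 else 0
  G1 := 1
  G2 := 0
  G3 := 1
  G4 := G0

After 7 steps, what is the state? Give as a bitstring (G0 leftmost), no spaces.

Step 1: G0=(0+1>=2)=0 G1=1(const) G2=0(const) G3=1(const) G4=G0=1 -> 01011
Step 2: G0=(0+1>=2)=0 G1=1(const) G2=0(const) G3=1(const) G4=G0=0 -> 01010
Step 3: G0=(0+1>=2)=0 G1=1(const) G2=0(const) G3=1(const) G4=G0=0 -> 01010
Step 4: G0=(0+1>=2)=0 G1=1(const) G2=0(const) G3=1(const) G4=G0=0 -> 01010
Step 5: G0=(0+1>=2)=0 G1=1(const) G2=0(const) G3=1(const) G4=G0=0 -> 01010
Step 6: G0=(0+1>=2)=0 G1=1(const) G2=0(const) G3=1(const) G4=G0=0 -> 01010
Step 7: G0=(0+1>=2)=0 G1=1(const) G2=0(const) G3=1(const) G4=G0=0 -> 01010

01010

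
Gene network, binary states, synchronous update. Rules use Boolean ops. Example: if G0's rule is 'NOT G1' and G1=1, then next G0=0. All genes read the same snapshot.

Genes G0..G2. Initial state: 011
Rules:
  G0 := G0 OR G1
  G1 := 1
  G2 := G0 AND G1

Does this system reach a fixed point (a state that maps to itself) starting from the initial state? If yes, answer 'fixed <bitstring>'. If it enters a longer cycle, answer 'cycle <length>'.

Answer: fixed 111

Derivation:
Step 0: 011
Step 1: G0=G0|G1=0|1=1 G1=1(const) G2=G0&G1=0&1=0 -> 110
Step 2: G0=G0|G1=1|1=1 G1=1(const) G2=G0&G1=1&1=1 -> 111
Step 3: G0=G0|G1=1|1=1 G1=1(const) G2=G0&G1=1&1=1 -> 111
Fixed point reached at step 2: 111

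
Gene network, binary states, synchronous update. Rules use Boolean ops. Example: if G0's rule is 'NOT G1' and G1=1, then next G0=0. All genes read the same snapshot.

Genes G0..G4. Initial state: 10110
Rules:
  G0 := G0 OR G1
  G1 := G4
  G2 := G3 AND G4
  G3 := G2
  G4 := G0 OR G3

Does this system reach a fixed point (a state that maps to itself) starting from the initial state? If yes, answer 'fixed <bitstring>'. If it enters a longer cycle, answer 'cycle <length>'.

Answer: cycle 2

Derivation:
Step 0: 10110
Step 1: G0=G0|G1=1|0=1 G1=G4=0 G2=G3&G4=1&0=0 G3=G2=1 G4=G0|G3=1|1=1 -> 10011
Step 2: G0=G0|G1=1|0=1 G1=G4=1 G2=G3&G4=1&1=1 G3=G2=0 G4=G0|G3=1|1=1 -> 11101
Step 3: G0=G0|G1=1|1=1 G1=G4=1 G2=G3&G4=0&1=0 G3=G2=1 G4=G0|G3=1|0=1 -> 11011
Step 4: G0=G0|G1=1|1=1 G1=G4=1 G2=G3&G4=1&1=1 G3=G2=0 G4=G0|G3=1|1=1 -> 11101
Cycle of length 2 starting at step 2 -> no fixed point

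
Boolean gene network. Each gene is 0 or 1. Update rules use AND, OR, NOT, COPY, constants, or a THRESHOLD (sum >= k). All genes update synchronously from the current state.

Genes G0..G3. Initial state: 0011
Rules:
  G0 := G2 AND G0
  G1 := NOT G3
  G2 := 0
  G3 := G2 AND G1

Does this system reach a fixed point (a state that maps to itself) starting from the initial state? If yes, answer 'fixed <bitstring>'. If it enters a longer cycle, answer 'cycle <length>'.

Answer: fixed 0100

Derivation:
Step 0: 0011
Step 1: G0=G2&G0=1&0=0 G1=NOT G3=NOT 1=0 G2=0(const) G3=G2&G1=1&0=0 -> 0000
Step 2: G0=G2&G0=0&0=0 G1=NOT G3=NOT 0=1 G2=0(const) G3=G2&G1=0&0=0 -> 0100
Step 3: G0=G2&G0=0&0=0 G1=NOT G3=NOT 0=1 G2=0(const) G3=G2&G1=0&1=0 -> 0100
Fixed point reached at step 2: 0100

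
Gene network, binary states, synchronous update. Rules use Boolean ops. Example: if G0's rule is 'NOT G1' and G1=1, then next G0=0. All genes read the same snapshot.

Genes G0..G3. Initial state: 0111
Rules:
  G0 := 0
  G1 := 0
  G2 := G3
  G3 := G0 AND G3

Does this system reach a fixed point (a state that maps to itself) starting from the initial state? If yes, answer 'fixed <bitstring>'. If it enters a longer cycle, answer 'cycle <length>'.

Step 0: 0111
Step 1: G0=0(const) G1=0(const) G2=G3=1 G3=G0&G3=0&1=0 -> 0010
Step 2: G0=0(const) G1=0(const) G2=G3=0 G3=G0&G3=0&0=0 -> 0000
Step 3: G0=0(const) G1=0(const) G2=G3=0 G3=G0&G3=0&0=0 -> 0000
Fixed point reached at step 2: 0000

Answer: fixed 0000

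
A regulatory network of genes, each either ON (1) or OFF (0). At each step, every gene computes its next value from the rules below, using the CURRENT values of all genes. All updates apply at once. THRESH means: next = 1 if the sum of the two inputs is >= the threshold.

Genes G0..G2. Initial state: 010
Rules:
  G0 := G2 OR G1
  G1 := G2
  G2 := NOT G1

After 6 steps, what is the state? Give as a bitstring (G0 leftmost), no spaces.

Step 1: G0=G2|G1=0|1=1 G1=G2=0 G2=NOT G1=NOT 1=0 -> 100
Step 2: G0=G2|G1=0|0=0 G1=G2=0 G2=NOT G1=NOT 0=1 -> 001
Step 3: G0=G2|G1=1|0=1 G1=G2=1 G2=NOT G1=NOT 0=1 -> 111
Step 4: G0=G2|G1=1|1=1 G1=G2=1 G2=NOT G1=NOT 1=0 -> 110
Step 5: G0=G2|G1=0|1=1 G1=G2=0 G2=NOT G1=NOT 1=0 -> 100
Step 6: G0=G2|G1=0|0=0 G1=G2=0 G2=NOT G1=NOT 0=1 -> 001

001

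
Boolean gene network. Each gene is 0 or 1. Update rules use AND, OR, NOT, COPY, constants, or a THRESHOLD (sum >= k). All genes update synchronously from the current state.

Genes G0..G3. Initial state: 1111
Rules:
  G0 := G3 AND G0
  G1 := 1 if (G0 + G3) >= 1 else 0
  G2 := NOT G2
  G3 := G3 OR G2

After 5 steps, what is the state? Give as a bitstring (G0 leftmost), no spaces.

Step 1: G0=G3&G0=1&1=1 G1=(1+1>=1)=1 G2=NOT G2=NOT 1=0 G3=G3|G2=1|1=1 -> 1101
Step 2: G0=G3&G0=1&1=1 G1=(1+1>=1)=1 G2=NOT G2=NOT 0=1 G3=G3|G2=1|0=1 -> 1111
Step 3: G0=G3&G0=1&1=1 G1=(1+1>=1)=1 G2=NOT G2=NOT 1=0 G3=G3|G2=1|1=1 -> 1101
Step 4: G0=G3&G0=1&1=1 G1=(1+1>=1)=1 G2=NOT G2=NOT 0=1 G3=G3|G2=1|0=1 -> 1111
Step 5: G0=G3&G0=1&1=1 G1=(1+1>=1)=1 G2=NOT G2=NOT 1=0 G3=G3|G2=1|1=1 -> 1101

1101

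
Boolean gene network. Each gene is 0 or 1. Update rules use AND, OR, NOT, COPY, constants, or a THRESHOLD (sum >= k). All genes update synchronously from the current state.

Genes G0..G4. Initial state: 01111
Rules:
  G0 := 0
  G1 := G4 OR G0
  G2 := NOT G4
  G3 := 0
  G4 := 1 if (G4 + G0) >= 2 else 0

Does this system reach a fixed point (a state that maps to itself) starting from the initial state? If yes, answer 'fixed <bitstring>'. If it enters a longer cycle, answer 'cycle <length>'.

Answer: fixed 00100

Derivation:
Step 0: 01111
Step 1: G0=0(const) G1=G4|G0=1|0=1 G2=NOT G4=NOT 1=0 G3=0(const) G4=(1+0>=2)=0 -> 01000
Step 2: G0=0(const) G1=G4|G0=0|0=0 G2=NOT G4=NOT 0=1 G3=0(const) G4=(0+0>=2)=0 -> 00100
Step 3: G0=0(const) G1=G4|G0=0|0=0 G2=NOT G4=NOT 0=1 G3=0(const) G4=(0+0>=2)=0 -> 00100
Fixed point reached at step 2: 00100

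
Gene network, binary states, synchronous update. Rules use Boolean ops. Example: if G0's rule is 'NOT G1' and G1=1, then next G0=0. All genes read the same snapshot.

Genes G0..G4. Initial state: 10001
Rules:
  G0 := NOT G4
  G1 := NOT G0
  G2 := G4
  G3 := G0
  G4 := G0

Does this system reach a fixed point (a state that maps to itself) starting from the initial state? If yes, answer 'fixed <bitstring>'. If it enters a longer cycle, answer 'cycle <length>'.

Step 0: 10001
Step 1: G0=NOT G4=NOT 1=0 G1=NOT G0=NOT 1=0 G2=G4=1 G3=G0=1 G4=G0=1 -> 00111
Step 2: G0=NOT G4=NOT 1=0 G1=NOT G0=NOT 0=1 G2=G4=1 G3=G0=0 G4=G0=0 -> 01100
Step 3: G0=NOT G4=NOT 0=1 G1=NOT G0=NOT 0=1 G2=G4=0 G3=G0=0 G4=G0=0 -> 11000
Step 4: G0=NOT G4=NOT 0=1 G1=NOT G0=NOT 1=0 G2=G4=0 G3=G0=1 G4=G0=1 -> 10011
Step 5: G0=NOT G4=NOT 1=0 G1=NOT G0=NOT 1=0 G2=G4=1 G3=G0=1 G4=G0=1 -> 00111
Cycle of length 4 starting at step 1 -> no fixed point

Answer: cycle 4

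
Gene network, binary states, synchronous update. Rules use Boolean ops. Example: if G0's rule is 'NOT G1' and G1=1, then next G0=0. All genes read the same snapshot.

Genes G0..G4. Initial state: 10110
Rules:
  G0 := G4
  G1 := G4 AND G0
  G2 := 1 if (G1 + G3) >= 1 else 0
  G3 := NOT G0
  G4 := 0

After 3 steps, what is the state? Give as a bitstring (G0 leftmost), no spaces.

Step 1: G0=G4=0 G1=G4&G0=0&1=0 G2=(0+1>=1)=1 G3=NOT G0=NOT 1=0 G4=0(const) -> 00100
Step 2: G0=G4=0 G1=G4&G0=0&0=0 G2=(0+0>=1)=0 G3=NOT G0=NOT 0=1 G4=0(const) -> 00010
Step 3: G0=G4=0 G1=G4&G0=0&0=0 G2=(0+1>=1)=1 G3=NOT G0=NOT 0=1 G4=0(const) -> 00110

00110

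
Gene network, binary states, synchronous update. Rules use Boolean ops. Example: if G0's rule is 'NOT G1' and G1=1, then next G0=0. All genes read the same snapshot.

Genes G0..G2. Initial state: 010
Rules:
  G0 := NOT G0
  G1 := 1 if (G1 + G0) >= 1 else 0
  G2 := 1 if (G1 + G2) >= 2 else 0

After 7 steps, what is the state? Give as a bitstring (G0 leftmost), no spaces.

Step 1: G0=NOT G0=NOT 0=1 G1=(1+0>=1)=1 G2=(1+0>=2)=0 -> 110
Step 2: G0=NOT G0=NOT 1=0 G1=(1+1>=1)=1 G2=(1+0>=2)=0 -> 010
Step 3: G0=NOT G0=NOT 0=1 G1=(1+0>=1)=1 G2=(1+0>=2)=0 -> 110
Step 4: G0=NOT G0=NOT 1=0 G1=(1+1>=1)=1 G2=(1+0>=2)=0 -> 010
Step 5: G0=NOT G0=NOT 0=1 G1=(1+0>=1)=1 G2=(1+0>=2)=0 -> 110
Step 6: G0=NOT G0=NOT 1=0 G1=(1+1>=1)=1 G2=(1+0>=2)=0 -> 010
Step 7: G0=NOT G0=NOT 0=1 G1=(1+0>=1)=1 G2=(1+0>=2)=0 -> 110

110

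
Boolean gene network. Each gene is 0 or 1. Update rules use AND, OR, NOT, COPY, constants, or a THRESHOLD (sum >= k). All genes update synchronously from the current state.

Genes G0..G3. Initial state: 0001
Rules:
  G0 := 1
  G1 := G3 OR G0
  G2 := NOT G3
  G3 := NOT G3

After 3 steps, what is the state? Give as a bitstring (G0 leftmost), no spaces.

Step 1: G0=1(const) G1=G3|G0=1|0=1 G2=NOT G3=NOT 1=0 G3=NOT G3=NOT 1=0 -> 1100
Step 2: G0=1(const) G1=G3|G0=0|1=1 G2=NOT G3=NOT 0=1 G3=NOT G3=NOT 0=1 -> 1111
Step 3: G0=1(const) G1=G3|G0=1|1=1 G2=NOT G3=NOT 1=0 G3=NOT G3=NOT 1=0 -> 1100

1100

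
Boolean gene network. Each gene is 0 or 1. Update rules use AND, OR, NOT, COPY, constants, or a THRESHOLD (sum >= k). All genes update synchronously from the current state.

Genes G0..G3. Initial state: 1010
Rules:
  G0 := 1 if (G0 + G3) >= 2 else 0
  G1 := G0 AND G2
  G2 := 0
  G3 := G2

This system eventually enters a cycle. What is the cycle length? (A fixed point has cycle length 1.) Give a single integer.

Step 0: 1010
Step 1: G0=(1+0>=2)=0 G1=G0&G2=1&1=1 G2=0(const) G3=G2=1 -> 0101
Step 2: G0=(0+1>=2)=0 G1=G0&G2=0&0=0 G2=0(const) G3=G2=0 -> 0000
Step 3: G0=(0+0>=2)=0 G1=G0&G2=0&0=0 G2=0(const) G3=G2=0 -> 0000
State from step 3 equals state from step 2 -> cycle length 1

Answer: 1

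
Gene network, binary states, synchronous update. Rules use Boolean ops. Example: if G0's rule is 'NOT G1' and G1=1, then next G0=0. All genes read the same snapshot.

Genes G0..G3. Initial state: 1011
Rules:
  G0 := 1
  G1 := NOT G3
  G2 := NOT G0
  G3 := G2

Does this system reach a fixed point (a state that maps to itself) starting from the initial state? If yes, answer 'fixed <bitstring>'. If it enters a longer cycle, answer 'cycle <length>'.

Answer: fixed 1100

Derivation:
Step 0: 1011
Step 1: G0=1(const) G1=NOT G3=NOT 1=0 G2=NOT G0=NOT 1=0 G3=G2=1 -> 1001
Step 2: G0=1(const) G1=NOT G3=NOT 1=0 G2=NOT G0=NOT 1=0 G3=G2=0 -> 1000
Step 3: G0=1(const) G1=NOT G3=NOT 0=1 G2=NOT G0=NOT 1=0 G3=G2=0 -> 1100
Step 4: G0=1(const) G1=NOT G3=NOT 0=1 G2=NOT G0=NOT 1=0 G3=G2=0 -> 1100
Fixed point reached at step 3: 1100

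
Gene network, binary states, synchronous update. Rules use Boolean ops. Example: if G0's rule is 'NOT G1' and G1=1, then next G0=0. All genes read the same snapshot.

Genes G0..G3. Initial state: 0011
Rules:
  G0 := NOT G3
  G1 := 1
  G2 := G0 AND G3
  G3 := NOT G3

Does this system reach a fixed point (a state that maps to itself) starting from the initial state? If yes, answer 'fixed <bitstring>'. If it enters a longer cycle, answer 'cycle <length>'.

Step 0: 0011
Step 1: G0=NOT G3=NOT 1=0 G1=1(const) G2=G0&G3=0&1=0 G3=NOT G3=NOT 1=0 -> 0100
Step 2: G0=NOT G3=NOT 0=1 G1=1(const) G2=G0&G3=0&0=0 G3=NOT G3=NOT 0=1 -> 1101
Step 3: G0=NOT G3=NOT 1=0 G1=1(const) G2=G0&G3=1&1=1 G3=NOT G3=NOT 1=0 -> 0110
Step 4: G0=NOT G3=NOT 0=1 G1=1(const) G2=G0&G3=0&0=0 G3=NOT G3=NOT 0=1 -> 1101
Cycle of length 2 starting at step 2 -> no fixed point

Answer: cycle 2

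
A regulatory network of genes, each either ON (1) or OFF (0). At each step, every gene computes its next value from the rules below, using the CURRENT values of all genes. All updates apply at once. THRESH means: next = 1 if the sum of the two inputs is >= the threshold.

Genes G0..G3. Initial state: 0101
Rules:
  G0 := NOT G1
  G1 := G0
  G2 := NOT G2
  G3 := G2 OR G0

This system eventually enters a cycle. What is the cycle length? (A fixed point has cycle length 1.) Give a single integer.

Step 0: 0101
Step 1: G0=NOT G1=NOT 1=0 G1=G0=0 G2=NOT G2=NOT 0=1 G3=G2|G0=0|0=0 -> 0010
Step 2: G0=NOT G1=NOT 0=1 G1=G0=0 G2=NOT G2=NOT 1=0 G3=G2|G0=1|0=1 -> 1001
Step 3: G0=NOT G1=NOT 0=1 G1=G0=1 G2=NOT G2=NOT 0=1 G3=G2|G0=0|1=1 -> 1111
Step 4: G0=NOT G1=NOT 1=0 G1=G0=1 G2=NOT G2=NOT 1=0 G3=G2|G0=1|1=1 -> 0101
State from step 4 equals state from step 0 -> cycle length 4

Answer: 4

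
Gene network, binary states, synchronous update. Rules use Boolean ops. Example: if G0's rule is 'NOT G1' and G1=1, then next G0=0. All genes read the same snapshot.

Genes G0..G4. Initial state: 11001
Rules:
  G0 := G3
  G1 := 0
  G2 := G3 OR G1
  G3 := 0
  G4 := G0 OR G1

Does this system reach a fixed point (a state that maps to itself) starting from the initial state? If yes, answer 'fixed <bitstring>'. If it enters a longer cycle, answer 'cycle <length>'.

Step 0: 11001
Step 1: G0=G3=0 G1=0(const) G2=G3|G1=0|1=1 G3=0(const) G4=G0|G1=1|1=1 -> 00101
Step 2: G0=G3=0 G1=0(const) G2=G3|G1=0|0=0 G3=0(const) G4=G0|G1=0|0=0 -> 00000
Step 3: G0=G3=0 G1=0(const) G2=G3|G1=0|0=0 G3=0(const) G4=G0|G1=0|0=0 -> 00000
Fixed point reached at step 2: 00000

Answer: fixed 00000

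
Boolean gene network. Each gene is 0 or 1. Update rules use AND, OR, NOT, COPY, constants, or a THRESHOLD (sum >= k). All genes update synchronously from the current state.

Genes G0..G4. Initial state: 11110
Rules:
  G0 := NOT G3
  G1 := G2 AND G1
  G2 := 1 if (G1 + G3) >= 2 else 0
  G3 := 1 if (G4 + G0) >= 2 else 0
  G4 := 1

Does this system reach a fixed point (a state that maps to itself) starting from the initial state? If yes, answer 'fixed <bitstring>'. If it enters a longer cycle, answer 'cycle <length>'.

Answer: cycle 4

Derivation:
Step 0: 11110
Step 1: G0=NOT G3=NOT 1=0 G1=G2&G1=1&1=1 G2=(1+1>=2)=1 G3=(0+1>=2)=0 G4=1(const) -> 01101
Step 2: G0=NOT G3=NOT 0=1 G1=G2&G1=1&1=1 G2=(1+0>=2)=0 G3=(1+0>=2)=0 G4=1(const) -> 11001
Step 3: G0=NOT G3=NOT 0=1 G1=G2&G1=0&1=0 G2=(1+0>=2)=0 G3=(1+1>=2)=1 G4=1(const) -> 10011
Step 4: G0=NOT G3=NOT 1=0 G1=G2&G1=0&0=0 G2=(0+1>=2)=0 G3=(1+1>=2)=1 G4=1(const) -> 00011
Step 5: G0=NOT G3=NOT 1=0 G1=G2&G1=0&0=0 G2=(0+1>=2)=0 G3=(1+0>=2)=0 G4=1(const) -> 00001
Step 6: G0=NOT G3=NOT 0=1 G1=G2&G1=0&0=0 G2=(0+0>=2)=0 G3=(1+0>=2)=0 G4=1(const) -> 10001
Step 7: G0=NOT G3=NOT 0=1 G1=G2&G1=0&0=0 G2=(0+0>=2)=0 G3=(1+1>=2)=1 G4=1(const) -> 10011
Cycle of length 4 starting at step 3 -> no fixed point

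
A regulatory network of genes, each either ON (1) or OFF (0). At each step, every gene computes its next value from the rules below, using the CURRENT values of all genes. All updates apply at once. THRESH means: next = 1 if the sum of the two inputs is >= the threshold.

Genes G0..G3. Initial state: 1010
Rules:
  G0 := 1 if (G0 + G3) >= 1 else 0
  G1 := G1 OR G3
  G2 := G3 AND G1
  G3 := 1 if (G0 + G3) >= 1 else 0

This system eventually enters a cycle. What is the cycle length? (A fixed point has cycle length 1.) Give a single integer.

Step 0: 1010
Step 1: G0=(1+0>=1)=1 G1=G1|G3=0|0=0 G2=G3&G1=0&0=0 G3=(1+0>=1)=1 -> 1001
Step 2: G0=(1+1>=1)=1 G1=G1|G3=0|1=1 G2=G3&G1=1&0=0 G3=(1+1>=1)=1 -> 1101
Step 3: G0=(1+1>=1)=1 G1=G1|G3=1|1=1 G2=G3&G1=1&1=1 G3=(1+1>=1)=1 -> 1111
Step 4: G0=(1+1>=1)=1 G1=G1|G3=1|1=1 G2=G3&G1=1&1=1 G3=(1+1>=1)=1 -> 1111
State from step 4 equals state from step 3 -> cycle length 1

Answer: 1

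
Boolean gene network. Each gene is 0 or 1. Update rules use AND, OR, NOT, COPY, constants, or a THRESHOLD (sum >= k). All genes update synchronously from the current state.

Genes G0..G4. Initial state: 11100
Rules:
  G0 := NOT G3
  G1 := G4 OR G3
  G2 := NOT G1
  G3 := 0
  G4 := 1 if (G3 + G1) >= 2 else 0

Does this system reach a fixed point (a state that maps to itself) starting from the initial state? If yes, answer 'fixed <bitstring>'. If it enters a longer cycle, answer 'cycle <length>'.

Answer: fixed 10100

Derivation:
Step 0: 11100
Step 1: G0=NOT G3=NOT 0=1 G1=G4|G3=0|0=0 G2=NOT G1=NOT 1=0 G3=0(const) G4=(0+1>=2)=0 -> 10000
Step 2: G0=NOT G3=NOT 0=1 G1=G4|G3=0|0=0 G2=NOT G1=NOT 0=1 G3=0(const) G4=(0+0>=2)=0 -> 10100
Step 3: G0=NOT G3=NOT 0=1 G1=G4|G3=0|0=0 G2=NOT G1=NOT 0=1 G3=0(const) G4=(0+0>=2)=0 -> 10100
Fixed point reached at step 2: 10100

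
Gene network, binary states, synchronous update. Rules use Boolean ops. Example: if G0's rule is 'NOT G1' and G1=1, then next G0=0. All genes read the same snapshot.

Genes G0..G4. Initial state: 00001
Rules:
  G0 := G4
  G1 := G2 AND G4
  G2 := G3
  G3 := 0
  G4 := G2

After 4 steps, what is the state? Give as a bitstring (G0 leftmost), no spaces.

Step 1: G0=G4=1 G1=G2&G4=0&1=0 G2=G3=0 G3=0(const) G4=G2=0 -> 10000
Step 2: G0=G4=0 G1=G2&G4=0&0=0 G2=G3=0 G3=0(const) G4=G2=0 -> 00000
Step 3: G0=G4=0 G1=G2&G4=0&0=0 G2=G3=0 G3=0(const) G4=G2=0 -> 00000
Step 4: G0=G4=0 G1=G2&G4=0&0=0 G2=G3=0 G3=0(const) G4=G2=0 -> 00000

00000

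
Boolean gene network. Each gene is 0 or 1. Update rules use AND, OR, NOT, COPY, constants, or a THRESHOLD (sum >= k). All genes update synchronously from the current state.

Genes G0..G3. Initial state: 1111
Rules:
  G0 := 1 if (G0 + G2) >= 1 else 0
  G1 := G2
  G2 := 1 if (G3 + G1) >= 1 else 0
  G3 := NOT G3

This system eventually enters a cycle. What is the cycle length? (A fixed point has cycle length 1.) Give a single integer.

Step 0: 1111
Step 1: G0=(1+1>=1)=1 G1=G2=1 G2=(1+1>=1)=1 G3=NOT G3=NOT 1=0 -> 1110
Step 2: G0=(1+1>=1)=1 G1=G2=1 G2=(0+1>=1)=1 G3=NOT G3=NOT 0=1 -> 1111
State from step 2 equals state from step 0 -> cycle length 2

Answer: 2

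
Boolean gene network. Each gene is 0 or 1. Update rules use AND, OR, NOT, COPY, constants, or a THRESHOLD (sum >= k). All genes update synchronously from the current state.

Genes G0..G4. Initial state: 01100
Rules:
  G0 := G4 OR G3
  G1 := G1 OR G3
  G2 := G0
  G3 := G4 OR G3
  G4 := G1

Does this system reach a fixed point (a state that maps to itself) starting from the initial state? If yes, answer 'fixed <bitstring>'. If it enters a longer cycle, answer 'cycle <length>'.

Step 0: 01100
Step 1: G0=G4|G3=0|0=0 G1=G1|G3=1|0=1 G2=G0=0 G3=G4|G3=0|0=0 G4=G1=1 -> 01001
Step 2: G0=G4|G3=1|0=1 G1=G1|G3=1|0=1 G2=G0=0 G3=G4|G3=1|0=1 G4=G1=1 -> 11011
Step 3: G0=G4|G3=1|1=1 G1=G1|G3=1|1=1 G2=G0=1 G3=G4|G3=1|1=1 G4=G1=1 -> 11111
Step 4: G0=G4|G3=1|1=1 G1=G1|G3=1|1=1 G2=G0=1 G3=G4|G3=1|1=1 G4=G1=1 -> 11111
Fixed point reached at step 3: 11111

Answer: fixed 11111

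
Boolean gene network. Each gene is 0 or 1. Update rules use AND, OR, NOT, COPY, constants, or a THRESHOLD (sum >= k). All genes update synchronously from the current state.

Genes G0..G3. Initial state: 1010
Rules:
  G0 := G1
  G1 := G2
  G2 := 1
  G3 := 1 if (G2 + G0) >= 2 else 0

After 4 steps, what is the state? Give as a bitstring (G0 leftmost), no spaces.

Step 1: G0=G1=0 G1=G2=1 G2=1(const) G3=(1+1>=2)=1 -> 0111
Step 2: G0=G1=1 G1=G2=1 G2=1(const) G3=(1+0>=2)=0 -> 1110
Step 3: G0=G1=1 G1=G2=1 G2=1(const) G3=(1+1>=2)=1 -> 1111
Step 4: G0=G1=1 G1=G2=1 G2=1(const) G3=(1+1>=2)=1 -> 1111

1111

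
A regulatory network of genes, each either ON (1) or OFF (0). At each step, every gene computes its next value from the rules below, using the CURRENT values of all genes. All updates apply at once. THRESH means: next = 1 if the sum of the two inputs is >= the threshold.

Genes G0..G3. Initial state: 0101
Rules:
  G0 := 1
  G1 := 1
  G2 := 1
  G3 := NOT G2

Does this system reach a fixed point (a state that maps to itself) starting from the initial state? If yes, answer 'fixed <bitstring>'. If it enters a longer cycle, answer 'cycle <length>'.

Step 0: 0101
Step 1: G0=1(const) G1=1(const) G2=1(const) G3=NOT G2=NOT 0=1 -> 1111
Step 2: G0=1(const) G1=1(const) G2=1(const) G3=NOT G2=NOT 1=0 -> 1110
Step 3: G0=1(const) G1=1(const) G2=1(const) G3=NOT G2=NOT 1=0 -> 1110
Fixed point reached at step 2: 1110

Answer: fixed 1110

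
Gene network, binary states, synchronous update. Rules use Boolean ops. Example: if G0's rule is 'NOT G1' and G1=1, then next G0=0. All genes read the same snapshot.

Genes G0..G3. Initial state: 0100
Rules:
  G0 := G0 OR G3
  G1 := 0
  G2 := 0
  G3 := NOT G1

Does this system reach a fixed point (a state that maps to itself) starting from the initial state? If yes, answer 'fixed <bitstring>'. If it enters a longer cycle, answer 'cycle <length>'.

Answer: fixed 1001

Derivation:
Step 0: 0100
Step 1: G0=G0|G3=0|0=0 G1=0(const) G2=0(const) G3=NOT G1=NOT 1=0 -> 0000
Step 2: G0=G0|G3=0|0=0 G1=0(const) G2=0(const) G3=NOT G1=NOT 0=1 -> 0001
Step 3: G0=G0|G3=0|1=1 G1=0(const) G2=0(const) G3=NOT G1=NOT 0=1 -> 1001
Step 4: G0=G0|G3=1|1=1 G1=0(const) G2=0(const) G3=NOT G1=NOT 0=1 -> 1001
Fixed point reached at step 3: 1001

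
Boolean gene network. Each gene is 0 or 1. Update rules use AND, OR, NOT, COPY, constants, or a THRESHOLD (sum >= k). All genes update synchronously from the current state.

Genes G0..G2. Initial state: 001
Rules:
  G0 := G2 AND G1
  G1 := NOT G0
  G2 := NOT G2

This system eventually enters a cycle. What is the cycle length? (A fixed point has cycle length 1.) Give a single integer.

Answer: 4

Derivation:
Step 0: 001
Step 1: G0=G2&G1=1&0=0 G1=NOT G0=NOT 0=1 G2=NOT G2=NOT 1=0 -> 010
Step 2: G0=G2&G1=0&1=0 G1=NOT G0=NOT 0=1 G2=NOT G2=NOT 0=1 -> 011
Step 3: G0=G2&G1=1&1=1 G1=NOT G0=NOT 0=1 G2=NOT G2=NOT 1=0 -> 110
Step 4: G0=G2&G1=0&1=0 G1=NOT G0=NOT 1=0 G2=NOT G2=NOT 0=1 -> 001
State from step 4 equals state from step 0 -> cycle length 4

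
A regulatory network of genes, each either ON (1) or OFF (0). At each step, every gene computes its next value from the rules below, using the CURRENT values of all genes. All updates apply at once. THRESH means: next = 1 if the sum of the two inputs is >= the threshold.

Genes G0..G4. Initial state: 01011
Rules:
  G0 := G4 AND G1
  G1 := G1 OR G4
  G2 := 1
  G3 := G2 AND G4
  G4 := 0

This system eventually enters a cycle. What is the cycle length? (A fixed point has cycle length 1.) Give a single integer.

Answer: 1

Derivation:
Step 0: 01011
Step 1: G0=G4&G1=1&1=1 G1=G1|G4=1|1=1 G2=1(const) G3=G2&G4=0&1=0 G4=0(const) -> 11100
Step 2: G0=G4&G1=0&1=0 G1=G1|G4=1|0=1 G2=1(const) G3=G2&G4=1&0=0 G4=0(const) -> 01100
Step 3: G0=G4&G1=0&1=0 G1=G1|G4=1|0=1 G2=1(const) G3=G2&G4=1&0=0 G4=0(const) -> 01100
State from step 3 equals state from step 2 -> cycle length 1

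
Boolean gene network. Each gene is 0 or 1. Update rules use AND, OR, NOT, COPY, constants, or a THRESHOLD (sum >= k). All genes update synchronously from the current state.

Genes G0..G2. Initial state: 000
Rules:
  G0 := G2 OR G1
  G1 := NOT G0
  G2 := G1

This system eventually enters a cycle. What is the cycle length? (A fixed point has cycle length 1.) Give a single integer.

Answer: 5

Derivation:
Step 0: 000
Step 1: G0=G2|G1=0|0=0 G1=NOT G0=NOT 0=1 G2=G1=0 -> 010
Step 2: G0=G2|G1=0|1=1 G1=NOT G0=NOT 0=1 G2=G1=1 -> 111
Step 3: G0=G2|G1=1|1=1 G1=NOT G0=NOT 1=0 G2=G1=1 -> 101
Step 4: G0=G2|G1=1|0=1 G1=NOT G0=NOT 1=0 G2=G1=0 -> 100
Step 5: G0=G2|G1=0|0=0 G1=NOT G0=NOT 1=0 G2=G1=0 -> 000
State from step 5 equals state from step 0 -> cycle length 5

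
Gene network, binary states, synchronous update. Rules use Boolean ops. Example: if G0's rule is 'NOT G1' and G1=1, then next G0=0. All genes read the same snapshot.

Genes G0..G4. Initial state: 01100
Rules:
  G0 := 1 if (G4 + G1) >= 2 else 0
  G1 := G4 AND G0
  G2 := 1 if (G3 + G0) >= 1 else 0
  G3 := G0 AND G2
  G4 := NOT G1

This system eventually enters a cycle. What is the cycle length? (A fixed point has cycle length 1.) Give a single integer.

Answer: 1

Derivation:
Step 0: 01100
Step 1: G0=(0+1>=2)=0 G1=G4&G0=0&0=0 G2=(0+0>=1)=0 G3=G0&G2=0&1=0 G4=NOT G1=NOT 1=0 -> 00000
Step 2: G0=(0+0>=2)=0 G1=G4&G0=0&0=0 G2=(0+0>=1)=0 G3=G0&G2=0&0=0 G4=NOT G1=NOT 0=1 -> 00001
Step 3: G0=(1+0>=2)=0 G1=G4&G0=1&0=0 G2=(0+0>=1)=0 G3=G0&G2=0&0=0 G4=NOT G1=NOT 0=1 -> 00001
State from step 3 equals state from step 2 -> cycle length 1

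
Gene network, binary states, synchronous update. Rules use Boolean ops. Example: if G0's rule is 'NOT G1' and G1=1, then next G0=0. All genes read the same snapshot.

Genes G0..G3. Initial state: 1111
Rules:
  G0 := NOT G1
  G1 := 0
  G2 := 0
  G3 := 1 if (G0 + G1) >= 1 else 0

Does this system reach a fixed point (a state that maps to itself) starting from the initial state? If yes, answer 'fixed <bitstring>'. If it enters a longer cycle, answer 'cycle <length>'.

Step 0: 1111
Step 1: G0=NOT G1=NOT 1=0 G1=0(const) G2=0(const) G3=(1+1>=1)=1 -> 0001
Step 2: G0=NOT G1=NOT 0=1 G1=0(const) G2=0(const) G3=(0+0>=1)=0 -> 1000
Step 3: G0=NOT G1=NOT 0=1 G1=0(const) G2=0(const) G3=(1+0>=1)=1 -> 1001
Step 4: G0=NOT G1=NOT 0=1 G1=0(const) G2=0(const) G3=(1+0>=1)=1 -> 1001
Fixed point reached at step 3: 1001

Answer: fixed 1001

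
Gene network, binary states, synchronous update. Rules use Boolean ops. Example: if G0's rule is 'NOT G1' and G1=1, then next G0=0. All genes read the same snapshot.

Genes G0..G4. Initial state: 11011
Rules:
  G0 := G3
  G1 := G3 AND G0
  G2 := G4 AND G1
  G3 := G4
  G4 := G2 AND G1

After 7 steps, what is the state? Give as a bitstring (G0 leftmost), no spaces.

Step 1: G0=G3=1 G1=G3&G0=1&1=1 G2=G4&G1=1&1=1 G3=G4=1 G4=G2&G1=0&1=0 -> 11110
Step 2: G0=G3=1 G1=G3&G0=1&1=1 G2=G4&G1=0&1=0 G3=G4=0 G4=G2&G1=1&1=1 -> 11001
Step 3: G0=G3=0 G1=G3&G0=0&1=0 G2=G4&G1=1&1=1 G3=G4=1 G4=G2&G1=0&1=0 -> 00110
Step 4: G0=G3=1 G1=G3&G0=1&0=0 G2=G4&G1=0&0=0 G3=G4=0 G4=G2&G1=1&0=0 -> 10000
Step 5: G0=G3=0 G1=G3&G0=0&1=0 G2=G4&G1=0&0=0 G3=G4=0 G4=G2&G1=0&0=0 -> 00000
Step 6: G0=G3=0 G1=G3&G0=0&0=0 G2=G4&G1=0&0=0 G3=G4=0 G4=G2&G1=0&0=0 -> 00000
Step 7: G0=G3=0 G1=G3&G0=0&0=0 G2=G4&G1=0&0=0 G3=G4=0 G4=G2&G1=0&0=0 -> 00000

00000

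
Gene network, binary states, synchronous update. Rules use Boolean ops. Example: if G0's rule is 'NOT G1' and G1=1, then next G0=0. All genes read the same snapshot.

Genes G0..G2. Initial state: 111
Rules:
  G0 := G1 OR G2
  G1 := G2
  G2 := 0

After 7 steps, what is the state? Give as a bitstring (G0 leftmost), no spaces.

Step 1: G0=G1|G2=1|1=1 G1=G2=1 G2=0(const) -> 110
Step 2: G0=G1|G2=1|0=1 G1=G2=0 G2=0(const) -> 100
Step 3: G0=G1|G2=0|0=0 G1=G2=0 G2=0(const) -> 000
Step 4: G0=G1|G2=0|0=0 G1=G2=0 G2=0(const) -> 000
Step 5: G0=G1|G2=0|0=0 G1=G2=0 G2=0(const) -> 000
Step 6: G0=G1|G2=0|0=0 G1=G2=0 G2=0(const) -> 000
Step 7: G0=G1|G2=0|0=0 G1=G2=0 G2=0(const) -> 000

000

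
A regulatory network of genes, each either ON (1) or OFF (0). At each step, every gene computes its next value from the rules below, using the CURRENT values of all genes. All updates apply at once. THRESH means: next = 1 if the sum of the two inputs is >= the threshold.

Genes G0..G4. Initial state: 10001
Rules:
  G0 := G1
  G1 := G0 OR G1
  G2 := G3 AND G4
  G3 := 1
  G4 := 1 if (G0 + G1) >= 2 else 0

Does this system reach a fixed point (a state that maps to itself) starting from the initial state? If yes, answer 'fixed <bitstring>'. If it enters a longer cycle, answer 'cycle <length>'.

Answer: fixed 11111

Derivation:
Step 0: 10001
Step 1: G0=G1=0 G1=G0|G1=1|0=1 G2=G3&G4=0&1=0 G3=1(const) G4=(1+0>=2)=0 -> 01010
Step 2: G0=G1=1 G1=G0|G1=0|1=1 G2=G3&G4=1&0=0 G3=1(const) G4=(0+1>=2)=0 -> 11010
Step 3: G0=G1=1 G1=G0|G1=1|1=1 G2=G3&G4=1&0=0 G3=1(const) G4=(1+1>=2)=1 -> 11011
Step 4: G0=G1=1 G1=G0|G1=1|1=1 G2=G3&G4=1&1=1 G3=1(const) G4=(1+1>=2)=1 -> 11111
Step 5: G0=G1=1 G1=G0|G1=1|1=1 G2=G3&G4=1&1=1 G3=1(const) G4=(1+1>=2)=1 -> 11111
Fixed point reached at step 4: 11111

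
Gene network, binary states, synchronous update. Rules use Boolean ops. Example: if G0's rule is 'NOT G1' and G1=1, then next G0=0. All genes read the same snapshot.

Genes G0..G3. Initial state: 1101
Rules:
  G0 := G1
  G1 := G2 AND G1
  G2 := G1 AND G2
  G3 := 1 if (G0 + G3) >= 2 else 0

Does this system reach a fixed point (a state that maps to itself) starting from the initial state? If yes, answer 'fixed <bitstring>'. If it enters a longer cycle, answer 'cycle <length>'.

Step 0: 1101
Step 1: G0=G1=1 G1=G2&G1=0&1=0 G2=G1&G2=1&0=0 G3=(1+1>=2)=1 -> 1001
Step 2: G0=G1=0 G1=G2&G1=0&0=0 G2=G1&G2=0&0=0 G3=(1+1>=2)=1 -> 0001
Step 3: G0=G1=0 G1=G2&G1=0&0=0 G2=G1&G2=0&0=0 G3=(0+1>=2)=0 -> 0000
Step 4: G0=G1=0 G1=G2&G1=0&0=0 G2=G1&G2=0&0=0 G3=(0+0>=2)=0 -> 0000
Fixed point reached at step 3: 0000

Answer: fixed 0000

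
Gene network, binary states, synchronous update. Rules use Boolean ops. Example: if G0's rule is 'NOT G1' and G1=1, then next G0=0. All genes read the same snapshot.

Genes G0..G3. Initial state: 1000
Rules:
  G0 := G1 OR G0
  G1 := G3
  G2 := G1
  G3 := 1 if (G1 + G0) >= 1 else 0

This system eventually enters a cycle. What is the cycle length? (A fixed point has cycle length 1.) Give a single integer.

Answer: 1

Derivation:
Step 0: 1000
Step 1: G0=G1|G0=0|1=1 G1=G3=0 G2=G1=0 G3=(0+1>=1)=1 -> 1001
Step 2: G0=G1|G0=0|1=1 G1=G3=1 G2=G1=0 G3=(0+1>=1)=1 -> 1101
Step 3: G0=G1|G0=1|1=1 G1=G3=1 G2=G1=1 G3=(1+1>=1)=1 -> 1111
Step 4: G0=G1|G0=1|1=1 G1=G3=1 G2=G1=1 G3=(1+1>=1)=1 -> 1111
State from step 4 equals state from step 3 -> cycle length 1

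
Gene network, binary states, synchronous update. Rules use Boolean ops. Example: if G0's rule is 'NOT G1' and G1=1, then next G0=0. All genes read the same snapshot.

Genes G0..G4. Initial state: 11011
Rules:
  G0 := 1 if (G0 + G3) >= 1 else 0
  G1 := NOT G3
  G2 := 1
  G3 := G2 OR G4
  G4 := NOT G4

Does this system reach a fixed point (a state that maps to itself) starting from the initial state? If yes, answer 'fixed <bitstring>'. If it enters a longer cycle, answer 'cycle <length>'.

Answer: cycle 2

Derivation:
Step 0: 11011
Step 1: G0=(1+1>=1)=1 G1=NOT G3=NOT 1=0 G2=1(const) G3=G2|G4=0|1=1 G4=NOT G4=NOT 1=0 -> 10110
Step 2: G0=(1+1>=1)=1 G1=NOT G3=NOT 1=0 G2=1(const) G3=G2|G4=1|0=1 G4=NOT G4=NOT 0=1 -> 10111
Step 3: G0=(1+1>=1)=1 G1=NOT G3=NOT 1=0 G2=1(const) G3=G2|G4=1|1=1 G4=NOT G4=NOT 1=0 -> 10110
Cycle of length 2 starting at step 1 -> no fixed point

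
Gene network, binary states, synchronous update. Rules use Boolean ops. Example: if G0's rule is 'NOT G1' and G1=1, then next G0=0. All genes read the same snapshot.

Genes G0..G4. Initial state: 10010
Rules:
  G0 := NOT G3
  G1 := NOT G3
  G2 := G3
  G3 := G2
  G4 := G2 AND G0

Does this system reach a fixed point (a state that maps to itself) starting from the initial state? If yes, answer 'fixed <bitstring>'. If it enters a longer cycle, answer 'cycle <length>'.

Step 0: 10010
Step 1: G0=NOT G3=NOT 1=0 G1=NOT G3=NOT 1=0 G2=G3=1 G3=G2=0 G4=G2&G0=0&1=0 -> 00100
Step 2: G0=NOT G3=NOT 0=1 G1=NOT G3=NOT 0=1 G2=G3=0 G3=G2=1 G4=G2&G0=1&0=0 -> 11010
Step 3: G0=NOT G3=NOT 1=0 G1=NOT G3=NOT 1=0 G2=G3=1 G3=G2=0 G4=G2&G0=0&1=0 -> 00100
Cycle of length 2 starting at step 1 -> no fixed point

Answer: cycle 2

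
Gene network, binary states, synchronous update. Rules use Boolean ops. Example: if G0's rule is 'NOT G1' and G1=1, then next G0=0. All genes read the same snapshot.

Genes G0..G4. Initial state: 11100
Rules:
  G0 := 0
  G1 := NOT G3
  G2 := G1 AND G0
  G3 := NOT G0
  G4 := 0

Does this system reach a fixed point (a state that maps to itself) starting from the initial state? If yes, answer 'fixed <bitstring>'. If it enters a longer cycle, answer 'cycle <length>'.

Step 0: 11100
Step 1: G0=0(const) G1=NOT G3=NOT 0=1 G2=G1&G0=1&1=1 G3=NOT G0=NOT 1=0 G4=0(const) -> 01100
Step 2: G0=0(const) G1=NOT G3=NOT 0=1 G2=G1&G0=1&0=0 G3=NOT G0=NOT 0=1 G4=0(const) -> 01010
Step 3: G0=0(const) G1=NOT G3=NOT 1=0 G2=G1&G0=1&0=0 G3=NOT G0=NOT 0=1 G4=0(const) -> 00010
Step 4: G0=0(const) G1=NOT G3=NOT 1=0 G2=G1&G0=0&0=0 G3=NOT G0=NOT 0=1 G4=0(const) -> 00010
Fixed point reached at step 3: 00010

Answer: fixed 00010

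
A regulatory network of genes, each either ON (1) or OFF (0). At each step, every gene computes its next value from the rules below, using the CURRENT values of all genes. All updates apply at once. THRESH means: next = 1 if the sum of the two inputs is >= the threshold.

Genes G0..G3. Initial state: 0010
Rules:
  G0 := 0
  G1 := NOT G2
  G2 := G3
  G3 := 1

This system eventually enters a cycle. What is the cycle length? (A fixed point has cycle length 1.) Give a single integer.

Answer: 1

Derivation:
Step 0: 0010
Step 1: G0=0(const) G1=NOT G2=NOT 1=0 G2=G3=0 G3=1(const) -> 0001
Step 2: G0=0(const) G1=NOT G2=NOT 0=1 G2=G3=1 G3=1(const) -> 0111
Step 3: G0=0(const) G1=NOT G2=NOT 1=0 G2=G3=1 G3=1(const) -> 0011
Step 4: G0=0(const) G1=NOT G2=NOT 1=0 G2=G3=1 G3=1(const) -> 0011
State from step 4 equals state from step 3 -> cycle length 1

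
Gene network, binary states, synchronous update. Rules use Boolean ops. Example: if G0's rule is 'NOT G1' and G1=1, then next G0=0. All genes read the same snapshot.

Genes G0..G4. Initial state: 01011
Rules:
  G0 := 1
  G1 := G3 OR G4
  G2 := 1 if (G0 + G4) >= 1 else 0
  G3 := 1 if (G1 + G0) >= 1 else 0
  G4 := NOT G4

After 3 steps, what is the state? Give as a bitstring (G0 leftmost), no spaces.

Step 1: G0=1(const) G1=G3|G4=1|1=1 G2=(0+1>=1)=1 G3=(1+0>=1)=1 G4=NOT G4=NOT 1=0 -> 11110
Step 2: G0=1(const) G1=G3|G4=1|0=1 G2=(1+0>=1)=1 G3=(1+1>=1)=1 G4=NOT G4=NOT 0=1 -> 11111
Step 3: G0=1(const) G1=G3|G4=1|1=1 G2=(1+1>=1)=1 G3=(1+1>=1)=1 G4=NOT G4=NOT 1=0 -> 11110

11110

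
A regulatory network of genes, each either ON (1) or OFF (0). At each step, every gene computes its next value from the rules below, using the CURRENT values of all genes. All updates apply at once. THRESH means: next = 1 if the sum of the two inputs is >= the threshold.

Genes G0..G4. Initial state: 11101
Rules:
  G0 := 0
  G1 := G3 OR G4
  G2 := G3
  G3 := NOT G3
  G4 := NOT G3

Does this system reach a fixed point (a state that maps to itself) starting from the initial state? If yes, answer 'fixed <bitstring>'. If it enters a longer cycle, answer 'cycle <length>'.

Step 0: 11101
Step 1: G0=0(const) G1=G3|G4=0|1=1 G2=G3=0 G3=NOT G3=NOT 0=1 G4=NOT G3=NOT 0=1 -> 01011
Step 2: G0=0(const) G1=G3|G4=1|1=1 G2=G3=1 G3=NOT G3=NOT 1=0 G4=NOT G3=NOT 1=0 -> 01100
Step 3: G0=0(const) G1=G3|G4=0|0=0 G2=G3=0 G3=NOT G3=NOT 0=1 G4=NOT G3=NOT 0=1 -> 00011
Step 4: G0=0(const) G1=G3|G4=1|1=1 G2=G3=1 G3=NOT G3=NOT 1=0 G4=NOT G3=NOT 1=0 -> 01100
Cycle of length 2 starting at step 2 -> no fixed point

Answer: cycle 2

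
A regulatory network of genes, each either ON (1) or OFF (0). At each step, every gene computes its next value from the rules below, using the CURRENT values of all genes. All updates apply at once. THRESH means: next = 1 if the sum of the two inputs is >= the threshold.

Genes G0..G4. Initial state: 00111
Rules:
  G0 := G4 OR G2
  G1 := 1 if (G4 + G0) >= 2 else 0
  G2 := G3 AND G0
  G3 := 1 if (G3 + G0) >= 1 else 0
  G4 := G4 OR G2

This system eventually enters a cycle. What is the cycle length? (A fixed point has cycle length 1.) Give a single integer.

Step 0: 00111
Step 1: G0=G4|G2=1|1=1 G1=(1+0>=2)=0 G2=G3&G0=1&0=0 G3=(1+0>=1)=1 G4=G4|G2=1|1=1 -> 10011
Step 2: G0=G4|G2=1|0=1 G1=(1+1>=2)=1 G2=G3&G0=1&1=1 G3=(1+1>=1)=1 G4=G4|G2=1|0=1 -> 11111
Step 3: G0=G4|G2=1|1=1 G1=(1+1>=2)=1 G2=G3&G0=1&1=1 G3=(1+1>=1)=1 G4=G4|G2=1|1=1 -> 11111
State from step 3 equals state from step 2 -> cycle length 1

Answer: 1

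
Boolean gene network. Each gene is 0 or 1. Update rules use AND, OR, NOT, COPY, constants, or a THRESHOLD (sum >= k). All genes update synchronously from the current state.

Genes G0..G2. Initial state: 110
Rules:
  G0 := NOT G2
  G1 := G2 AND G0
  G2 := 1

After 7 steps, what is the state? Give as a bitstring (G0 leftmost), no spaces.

Step 1: G0=NOT G2=NOT 0=1 G1=G2&G0=0&1=0 G2=1(const) -> 101
Step 2: G0=NOT G2=NOT 1=0 G1=G2&G0=1&1=1 G2=1(const) -> 011
Step 3: G0=NOT G2=NOT 1=0 G1=G2&G0=1&0=0 G2=1(const) -> 001
Step 4: G0=NOT G2=NOT 1=0 G1=G2&G0=1&0=0 G2=1(const) -> 001
Step 5: G0=NOT G2=NOT 1=0 G1=G2&G0=1&0=0 G2=1(const) -> 001
Step 6: G0=NOT G2=NOT 1=0 G1=G2&G0=1&0=0 G2=1(const) -> 001
Step 7: G0=NOT G2=NOT 1=0 G1=G2&G0=1&0=0 G2=1(const) -> 001

001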